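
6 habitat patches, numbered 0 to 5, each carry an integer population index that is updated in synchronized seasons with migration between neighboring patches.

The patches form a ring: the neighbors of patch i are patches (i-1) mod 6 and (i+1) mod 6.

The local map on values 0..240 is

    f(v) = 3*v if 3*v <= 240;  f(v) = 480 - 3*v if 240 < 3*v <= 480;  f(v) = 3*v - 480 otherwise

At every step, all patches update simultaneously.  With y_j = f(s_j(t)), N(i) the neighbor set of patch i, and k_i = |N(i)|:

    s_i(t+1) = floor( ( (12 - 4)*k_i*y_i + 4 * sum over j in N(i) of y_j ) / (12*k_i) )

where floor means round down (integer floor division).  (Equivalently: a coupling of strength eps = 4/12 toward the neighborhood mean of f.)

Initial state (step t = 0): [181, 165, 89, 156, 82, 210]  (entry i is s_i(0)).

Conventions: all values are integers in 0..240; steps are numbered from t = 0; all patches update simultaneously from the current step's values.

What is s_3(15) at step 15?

Answer: s_3(15) = 104

Derivation:
t=0: [181, 165, 89, 156, 82, 210]
t=1: [69, 56, 146, 82, 183, 149]
t=2: [171, 153, 95, 174, 90, 68]
t=3: [59, 52, 140, 95, 181, 176]
t=4: [152, 143, 98, 150, 82, 72]
t=5: [60, 69, 137, 90, 197, 187]
t=6: [168, 179, 115, 170, 122, 102]
t=7: [54, 64, 104, 61, 110, 139]
t=8: [150, 183, 174, 175, 141, 94]
t=9: [64, 58, 47, 46, 78, 146]
t=10: [164, 171, 146, 154, 186, 99]
t=11: [44, 31, 36, 32, 85, 137]
t=12: [115, 102, 103, 119, 177, 105]
t=13: [146, 167, 163, 119, 82, 141]
t=14: [41, 22, 30, 122, 186, 84]
t=15: [131, 79, 90, 104, 109, 185]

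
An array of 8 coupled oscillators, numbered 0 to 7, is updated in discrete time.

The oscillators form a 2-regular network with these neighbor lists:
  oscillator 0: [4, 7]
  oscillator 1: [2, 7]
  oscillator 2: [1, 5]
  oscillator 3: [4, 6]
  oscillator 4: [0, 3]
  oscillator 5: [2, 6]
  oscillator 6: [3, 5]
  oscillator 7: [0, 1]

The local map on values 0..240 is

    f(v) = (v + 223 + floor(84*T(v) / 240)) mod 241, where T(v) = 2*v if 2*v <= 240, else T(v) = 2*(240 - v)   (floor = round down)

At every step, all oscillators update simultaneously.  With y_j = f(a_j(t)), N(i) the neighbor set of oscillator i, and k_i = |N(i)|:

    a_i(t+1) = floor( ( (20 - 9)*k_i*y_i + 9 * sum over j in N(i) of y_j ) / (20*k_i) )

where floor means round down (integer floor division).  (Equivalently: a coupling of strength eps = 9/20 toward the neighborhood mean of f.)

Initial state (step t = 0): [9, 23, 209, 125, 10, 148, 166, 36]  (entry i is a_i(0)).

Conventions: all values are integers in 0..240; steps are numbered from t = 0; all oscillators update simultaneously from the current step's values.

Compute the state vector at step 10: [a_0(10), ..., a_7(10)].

Answer: [213, 213, 213, 213, 213, 213, 213, 213]

Derivation:
t=0: [9, 23, 209, 125, 10, 148, 166, 36]
t=1: [194, 68, 164, 201, 227, 199, 195, 81]
t=2: [190, 124, 178, 211, 213, 206, 208, 134]
t=3: [204, 191, 201, 212, 211, 209, 212, 193]
t=4: [210, 207, 209, 213, 212, 211, 212, 207]
t=5: [212, 212, 212, 213, 213, 212, 213, 212]
t=6: [213, 213, 213, 213, 213, 213, 213, 213]
t=7: [213, 213, 213, 213, 213, 213, 213, 213]
t=8: [213, 213, 213, 213, 213, 213, 213, 213]
t=9: [213, 213, 213, 213, 213, 213, 213, 213]
t=10: [213, 213, 213, 213, 213, 213, 213, 213]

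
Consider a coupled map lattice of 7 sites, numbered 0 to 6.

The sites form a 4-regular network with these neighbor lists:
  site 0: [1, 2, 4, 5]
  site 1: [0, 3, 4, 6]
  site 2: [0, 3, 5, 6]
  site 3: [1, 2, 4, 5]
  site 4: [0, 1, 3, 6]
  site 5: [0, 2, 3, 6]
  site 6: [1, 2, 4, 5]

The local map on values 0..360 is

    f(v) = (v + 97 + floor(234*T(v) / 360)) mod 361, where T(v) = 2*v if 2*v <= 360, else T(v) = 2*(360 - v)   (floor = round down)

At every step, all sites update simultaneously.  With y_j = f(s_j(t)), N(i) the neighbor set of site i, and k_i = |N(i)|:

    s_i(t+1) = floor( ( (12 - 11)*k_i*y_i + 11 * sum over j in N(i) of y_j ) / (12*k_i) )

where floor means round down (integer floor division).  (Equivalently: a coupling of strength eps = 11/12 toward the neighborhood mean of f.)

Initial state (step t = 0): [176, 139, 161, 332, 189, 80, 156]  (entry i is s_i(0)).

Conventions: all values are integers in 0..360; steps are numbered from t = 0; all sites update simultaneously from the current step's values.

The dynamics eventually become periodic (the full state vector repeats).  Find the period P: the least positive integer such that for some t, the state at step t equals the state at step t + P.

Answer: 6
Key observation: The state at step 20, [130, 130, 130, 130, 130, 130, 130], reappears at step 26 — and no state repeats earlier — so the cycle the system enters has period 6.

Derivation:
t=0: [176, 139, 161, 332, 189, 80, 156]
t=1: [146, 115, 150, 143, 102, 125, 142]
t=2: [105, 121, 57, 105, 72, 65, 104]
t=3: [200, 293, 307, 200, 256, 304, 199]
t=4: [118, 137, 133, 118, 136, 133, 118]
t=5: [42, 20, 17, 42, 20, 17, 42]
t=6: [143, 177, 175, 143, 177, 175, 143]
t=7: [134, 88, 87, 134, 88, 87, 134]
t=8: [276, 123, 123, 276, 123, 123, 276]
t=9: [26, 88, 88, 26, 88, 88, 26]
t=10: [287, 200, 200, 287, 200, 200, 287]
t=11: [141, 125, 125, 141, 125, 125, 141]
t=12: [26, 48, 48, 26, 48, 48, 26]
t=13: [202, 171, 171, 202, 171, 171, 202]
t=14: [130, 138, 138, 130, 138, 138, 130]
t=15: [51, 40, 40, 51, 40, 40, 51]
t=16: [191, 206, 206, 191, 206, 206, 191]
t=17: [142, 144, 144, 142, 144, 144, 142]
t=18: [66, 63, 63, 66, 63, 63, 66]
t=19: [241, 245, 245, 241, 245, 245, 241]
t=20: [130, 130, 130, 130, 130, 130, 130]
t=21: [35, 35, 35, 35, 35, 35, 35]
t=22: [177, 177, 177, 177, 177, 177, 177]
t=23: [143, 143, 143, 143, 143, 143, 143]
t=24: [64, 64, 64, 64, 64, 64, 64]
t=25: [244, 244, 244, 244, 244, 244, 244]
t=26: [130, 130, 130, 130, 130, 130, 130]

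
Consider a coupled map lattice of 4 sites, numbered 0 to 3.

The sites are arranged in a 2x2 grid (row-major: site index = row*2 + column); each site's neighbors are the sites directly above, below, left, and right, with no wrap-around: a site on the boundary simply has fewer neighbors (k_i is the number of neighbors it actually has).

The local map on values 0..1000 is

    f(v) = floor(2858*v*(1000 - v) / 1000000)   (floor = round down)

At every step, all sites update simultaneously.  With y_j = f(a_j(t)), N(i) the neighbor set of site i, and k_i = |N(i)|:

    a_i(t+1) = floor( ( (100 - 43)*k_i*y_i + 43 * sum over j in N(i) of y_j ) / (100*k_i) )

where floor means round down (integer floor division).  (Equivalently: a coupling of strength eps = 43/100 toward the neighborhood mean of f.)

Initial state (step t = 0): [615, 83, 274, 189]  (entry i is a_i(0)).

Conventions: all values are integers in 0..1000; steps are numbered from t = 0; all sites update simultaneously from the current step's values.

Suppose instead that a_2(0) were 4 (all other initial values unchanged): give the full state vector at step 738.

Simulating step by step:
t=0: [615, 83, 4, 189]
t=1: [434, 363, 245, 298]
t=2: [655, 655, 580, 595]
t=3: [655, 654, 683, 680]
t=4: [639, 640, 624, 625]
t=5: [661, 660, 667, 666]
t=6: [638, 639, 635, 636]
t=7: [660, 659, 661, 660]
t=8: [641, 641, 640, 641]
t=9: [657, 657, 657, 657]
t=10: [644, 644, 644, 644]
t=11: [655, 655, 655, 655]
t=12: [645, 645, 645, 645]
t=13: [654, 654, 654, 654]
t=14: [646, 646, 646, 646]
t=15: [653, 653, 653, 653]
t=16: [647, 647, 647, 647]
t=17: [652, 652, 652, 652]
t=18: [648, 648, 648, 648]
t=19: [651, 651, 651, 651]
t=20: [649, 649, 649, 649]
t=21: [651, 651, 651, 651]

Answer: [649, 649, 649, 649]
Key observation: The state at step 19, [651, 651, 651, 651], reappears at step 21: the system is in a cycle of period 2 from step 19 on.  Therefore the state at step 738 equals the state at step 19 + ((738 - 19) mod 2) = 20, which is [649, 649, 649, 649].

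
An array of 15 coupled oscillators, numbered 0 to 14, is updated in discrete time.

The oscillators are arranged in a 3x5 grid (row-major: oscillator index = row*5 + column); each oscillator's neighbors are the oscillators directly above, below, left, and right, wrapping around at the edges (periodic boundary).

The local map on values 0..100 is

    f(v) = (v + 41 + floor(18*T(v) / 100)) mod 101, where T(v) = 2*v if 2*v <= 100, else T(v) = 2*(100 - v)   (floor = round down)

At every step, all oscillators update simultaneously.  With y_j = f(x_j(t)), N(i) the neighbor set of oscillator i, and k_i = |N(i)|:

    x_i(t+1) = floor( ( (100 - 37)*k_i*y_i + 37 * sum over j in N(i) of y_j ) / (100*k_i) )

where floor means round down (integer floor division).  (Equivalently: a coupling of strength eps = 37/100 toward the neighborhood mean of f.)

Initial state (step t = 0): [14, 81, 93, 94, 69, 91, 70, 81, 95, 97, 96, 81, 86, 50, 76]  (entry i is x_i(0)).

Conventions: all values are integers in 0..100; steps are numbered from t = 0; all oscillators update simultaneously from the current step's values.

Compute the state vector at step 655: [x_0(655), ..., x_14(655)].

Simulating step by step:
t=0: [14, 81, 93, 94, 69, 91, 70, 81, 95, 97, 96, 81, 86, 50, 76]
t=1: [48, 30, 33, 31, 27, 35, 23, 28, 32, 34, 36, 27, 28, 16, 24]
t=2: [34, 73, 83, 80, 71, 78, 75, 79, 81, 84, 78, 78, 77, 68, 75]
t=3: [63, 29, 27, 25, 28, 31, 24, 26, 26, 27, 30, 24, 24, 21, 23]
t=4: [39, 72, 76, 75, 71, 75, 74, 75, 75, 77, 73, 74, 73, 70, 73]
t=5: [67, 29, 23, 23, 28, 30, 23, 23, 23, 24, 28, 22, 22, 21, 22]
t=6: [40, 71, 72, 72, 71, 73, 73, 71, 71, 73, 71, 71, 70, 69, 71]
t=7: [67, 28, 21, 21, 28, 28, 21, 21, 21, 21, 27, 21, 20, 20, 21]
t=8: [40, 70, 69, 69, 70, 71, 70, 68, 68, 70, 70, 70, 68, 68, 70]
t=9: [67, 26, 19, 19, 26, 27, 20, 19, 19, 20, 27, 19, 19, 19, 19]
t=10: [39, 68, 66, 66, 68, 69, 69, 66, 66, 69, 69, 68, 66, 66, 68]
t=11: [66, 25, 18, 18, 25, 26, 19, 18, 18, 19, 26, 19, 18, 18, 19]
t=12: [39, 67, 65, 65, 67, 68, 67, 65, 65, 67, 68, 67, 65, 65, 67]
t=13: [66, 24, 17, 17, 24, 25, 18, 17, 17, 18, 25, 18, 17, 17, 18]
t=14: [38, 65, 64, 64, 65, 67, 66, 64, 64, 66, 67, 66, 64, 64, 66]
t=15: [64, 24, 16, 16, 24, 24, 17, 16, 16, 17, 24, 17, 16, 16, 17]
t=16: [37, 65, 63, 63, 65, 66, 65, 62, 62, 65, 66, 65, 62, 62, 65]
t=17: [63, 23, 15, 15, 23, 24, 16, 15, 15, 16, 24, 16, 15, 15, 16]
t=18: [36, 63, 62, 62, 63, 65, 63, 61, 61, 63, 65, 63, 61, 61, 63]
t=19: [62, 22, 15, 15, 22, 23, 16, 15, 15, 16, 23, 16, 15, 15, 16]
t=20: [35, 62, 61, 61, 62, 64, 63, 61, 61, 63, 64, 63, 61, 61, 63]
t=21: [61, 21, 15, 15, 21, 22, 15, 15, 15, 15, 22, 15, 15, 15, 15]
t=22: [35, 61, 61, 61, 61, 63, 62, 61, 61, 62, 63, 62, 61, 61, 62]
t=23: [61, 21, 15, 15, 21, 22, 15, 15, 15, 15, 22, 15, 15, 15, 15]

Answer: [61, 21, 15, 15, 21, 22, 15, 15, 15, 15, 22, 15, 15, 15, 15]
Key observation: The state at step 21, [61, 21, 15, 15, 21, 22, 15, 15, 15, 15, 22, 15, 15, 15, 15], reappears at step 23: the system is in a cycle of period 2 from step 21 on.  Therefore the state at step 655 equals the state at step 21 + ((655 - 21) mod 2) = 21, which is [61, 21, 15, 15, 21, 22, 15, 15, 15, 15, 22, 15, 15, 15, 15].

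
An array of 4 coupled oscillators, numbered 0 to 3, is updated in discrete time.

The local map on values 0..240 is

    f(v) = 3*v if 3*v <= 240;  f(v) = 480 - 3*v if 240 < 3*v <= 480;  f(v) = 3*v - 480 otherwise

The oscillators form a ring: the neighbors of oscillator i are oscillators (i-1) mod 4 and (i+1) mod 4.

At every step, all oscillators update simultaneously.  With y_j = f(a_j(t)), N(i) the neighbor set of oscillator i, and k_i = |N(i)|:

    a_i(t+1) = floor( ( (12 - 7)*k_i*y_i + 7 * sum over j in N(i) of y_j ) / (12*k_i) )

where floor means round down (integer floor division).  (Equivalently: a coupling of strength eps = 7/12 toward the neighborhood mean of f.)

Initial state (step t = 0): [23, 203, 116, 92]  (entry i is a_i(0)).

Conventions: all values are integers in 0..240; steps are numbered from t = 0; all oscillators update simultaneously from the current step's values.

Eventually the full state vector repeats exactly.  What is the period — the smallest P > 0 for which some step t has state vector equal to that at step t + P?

Simulating step by step:
t=0: [23, 203, 116, 92]
t=1: [125, 112, 152, 143]
t=2: [100, 97, 66, 58]
t=3: [180, 189, 188, 182]
t=4: [69, 78, 79, 69]
t=5: [214, 227, 227, 215]
t=6: [174, 189, 190, 174]
t=7: [55, 74, 75, 56]
t=8: [182, 206, 207, 183]
t=9: [87, 117, 119, 89]
t=10: [191, 153, 151, 188]
t=11: [69, 43, 41, 70]
t=12: [185, 150, 150, 183]
t=13: [60, 43, 41, 59]
t=14: [164, 142, 140, 162]
t=15: [22, 43, 42, 23]
t=16: [85, 109, 110, 84]
t=17: [204, 173, 173, 204]
t=18: [104, 66, 66, 104]
t=19: [176, 189, 189, 176]
t=20: [59, 75, 75, 59]
t=21: [191, 211, 211, 191]
t=22: [110, 135, 135, 110]
t=23: [128, 96, 96, 128]
t=24: [124, 164, 164, 124]
t=25: [80, 40, 40, 80]
t=26: [205, 155, 155, 205]
t=27: [100, 50, 50, 100]
t=28: [171, 158, 158, 171]
t=29: [25, 13, 13, 25]
t=30: [64, 49, 49, 64]
t=31: [178, 160, 160, 178]
t=32: [38, 15, 15, 38]
t=33: [93, 65, 65, 93]
t=34: [199, 196, 196, 199]
t=35: [114, 110, 110, 114]
t=36: [141, 146, 146, 141]
t=37: [52, 46, 46, 52]
t=38: [150, 143, 143, 150]
t=39: [36, 44, 44, 36]
t=40: [115, 125, 125, 115]
t=41: [126, 113, 113, 126]
t=42: [113, 129, 129, 113]
t=43: [127, 107, 107, 127]
t=44: [116, 141, 141, 116]
t=45: [110, 78, 78, 110]
t=46: [174, 209, 209, 174]
t=47: [72, 116, 116, 72]
t=48: [191, 156, 156, 191]
t=49: [69, 35, 35, 69]
t=50: [177, 134, 134, 177]
t=51: [58, 70, 70, 58]
t=52: [184, 199, 199, 184]
t=53: [85, 103, 103, 85]
t=54: [209, 186, 186, 209]
t=55: [126, 98, 98, 126]
t=56: [126, 161, 161, 126]
t=57: [73, 31, 31, 73]
t=58: [182, 129, 129, 182]
t=59: [73, 85, 85, 73]
t=60: [220, 223, 223, 220]
t=61: [182, 186, 186, 182]
t=62: [69, 74, 74, 69]
t=63: [211, 217, 217, 211]
t=64: [158, 165, 165, 158]
t=65: [8, 12, 12, 8]
t=66: [27, 32, 32, 27]
t=67: [85, 91, 91, 85]
t=68: [219, 212, 212, 219]
t=69: [170, 162, 162, 170]
t=70: [23, 13, 13, 23]
t=71: [60, 47, 47, 60]
t=72: [168, 152, 152, 168]
t=73: [24, 24, 24, 24]
t=74: [72, 72, 72, 72]
t=75: [216, 216, 216, 216]
t=76: [168, 168, 168, 168]
t=77: [24, 24, 24, 24]

Answer: 4
Key observation: The state at step 73, [24, 24, 24, 24], reappears at step 77 — and no state repeats earlier — so the cycle the system enters has period 4.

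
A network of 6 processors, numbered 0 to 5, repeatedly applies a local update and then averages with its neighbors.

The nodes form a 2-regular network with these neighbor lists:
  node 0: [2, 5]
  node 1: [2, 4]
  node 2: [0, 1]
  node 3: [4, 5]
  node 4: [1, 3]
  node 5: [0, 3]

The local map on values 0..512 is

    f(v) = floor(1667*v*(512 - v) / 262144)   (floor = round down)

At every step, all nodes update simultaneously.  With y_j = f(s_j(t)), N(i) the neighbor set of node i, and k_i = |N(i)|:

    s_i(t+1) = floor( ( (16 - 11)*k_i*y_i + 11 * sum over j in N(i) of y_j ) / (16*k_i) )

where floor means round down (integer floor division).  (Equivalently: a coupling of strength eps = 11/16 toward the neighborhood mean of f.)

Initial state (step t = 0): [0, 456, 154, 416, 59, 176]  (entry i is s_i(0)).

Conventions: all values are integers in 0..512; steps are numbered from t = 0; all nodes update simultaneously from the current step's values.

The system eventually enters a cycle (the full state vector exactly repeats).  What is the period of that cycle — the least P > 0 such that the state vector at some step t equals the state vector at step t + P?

Answer: 2
Key observation: The state at step 8, [416, 416, 416, 416, 416, 416], reappears at step 10 — and no state repeats earlier — so the cycle the system enters has period 2.

Derivation:
t=0: [0, 456, 154, 416, 59, 176]
t=1: [249, 229, 165, 266, 195, 204]
t=2: [392, 388, 398, 402, 407, 410]
t=3: [283, 287, 297, 272, 286, 282]
t=4: [409, 408, 409, 412, 412, 413]
t=5: [264, 265, 267, 260, 263, 262]
t=6: [415, 415, 415, 416, 416, 416]
t=7: [254, 254, 255, 253, 253, 253]
t=8: [416, 416, 416, 416, 416, 416]
t=9: [253, 253, 253, 253, 253, 253]
t=10: [416, 416, 416, 416, 416, 416]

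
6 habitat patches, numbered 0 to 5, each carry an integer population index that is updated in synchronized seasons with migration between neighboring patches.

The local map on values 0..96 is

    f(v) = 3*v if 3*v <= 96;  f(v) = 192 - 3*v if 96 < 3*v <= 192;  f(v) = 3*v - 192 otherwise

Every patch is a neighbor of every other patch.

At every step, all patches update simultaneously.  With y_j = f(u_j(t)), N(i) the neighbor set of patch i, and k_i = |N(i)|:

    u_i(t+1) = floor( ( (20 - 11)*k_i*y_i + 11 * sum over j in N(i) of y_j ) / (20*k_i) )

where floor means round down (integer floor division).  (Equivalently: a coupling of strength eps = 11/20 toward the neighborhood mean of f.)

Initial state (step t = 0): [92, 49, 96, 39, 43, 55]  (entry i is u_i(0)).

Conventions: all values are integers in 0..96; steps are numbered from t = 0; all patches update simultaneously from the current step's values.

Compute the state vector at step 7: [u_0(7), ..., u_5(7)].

Simulating step by step:
t=0: [92, 49, 96, 39, 43, 55]
t=1: [71, 58, 75, 68, 64, 52]
t=2: [20, 19, 24, 17, 13, 25]
t=3: [59, 58, 63, 56, 52, 64]
t=4: [15, 16, 11, 18, 22, 10]
t=5: [45, 46, 41, 48, 52, 40]
t=6: [56, 55, 60, 53, 49, 61]
t=7: [24, 25, 20, 27, 31, 19]

Answer: [24, 25, 20, 27, 31, 19]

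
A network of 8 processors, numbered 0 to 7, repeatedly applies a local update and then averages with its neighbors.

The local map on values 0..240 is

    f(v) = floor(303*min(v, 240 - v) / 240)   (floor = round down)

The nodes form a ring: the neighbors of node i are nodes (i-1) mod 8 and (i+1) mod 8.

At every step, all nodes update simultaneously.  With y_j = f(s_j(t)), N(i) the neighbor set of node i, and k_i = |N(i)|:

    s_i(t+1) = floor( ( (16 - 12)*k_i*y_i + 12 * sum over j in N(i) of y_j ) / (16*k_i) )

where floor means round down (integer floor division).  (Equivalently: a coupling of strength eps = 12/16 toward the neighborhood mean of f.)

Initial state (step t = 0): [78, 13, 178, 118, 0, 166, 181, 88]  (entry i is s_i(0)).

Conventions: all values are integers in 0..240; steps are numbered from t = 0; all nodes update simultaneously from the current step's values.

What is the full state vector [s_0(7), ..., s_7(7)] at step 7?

Answer: [114, 115, 116, 115, 114, 114, 114, 114]

Derivation:
t=0: [78, 13, 178, 118, 0, 166, 181, 88]
t=1: [72, 70, 81, 66, 90, 51, 95, 92]
t=2: [99, 94, 89, 101, 83, 103, 97, 107]
t=3: [125, 118, 119, 112, 122, 117, 129, 126]
t=4: [145, 147, 145, 147, 145, 144, 143, 142]
t=5: [119, 118, 117, 118, 119, 120, 122, 121]
t=6: [149, 148, 147, 148, 149, 149, 149, 149]
t=7: [114, 115, 116, 115, 114, 114, 114, 114]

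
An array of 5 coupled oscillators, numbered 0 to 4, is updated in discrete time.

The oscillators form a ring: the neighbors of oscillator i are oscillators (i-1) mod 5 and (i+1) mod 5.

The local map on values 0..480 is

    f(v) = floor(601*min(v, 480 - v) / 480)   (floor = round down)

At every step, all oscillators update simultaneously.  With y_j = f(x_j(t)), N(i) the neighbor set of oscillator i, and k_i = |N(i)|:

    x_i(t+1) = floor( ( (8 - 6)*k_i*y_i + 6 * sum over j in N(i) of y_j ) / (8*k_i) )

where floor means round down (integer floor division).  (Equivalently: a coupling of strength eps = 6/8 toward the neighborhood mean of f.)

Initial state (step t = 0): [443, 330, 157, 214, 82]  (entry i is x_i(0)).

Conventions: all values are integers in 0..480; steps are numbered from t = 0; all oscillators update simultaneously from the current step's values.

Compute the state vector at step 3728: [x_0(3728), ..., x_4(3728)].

Answer: [286, 286, 286, 286, 286]
Key observation: The state at step 12, [286, 286, 286, 286, 286], reappears at step 16: the system is in a cycle of period 4 from step 12 on.  Therefore the state at step 3728 equals the state at step 12 + ((3728 - 12) mod 4) = 12, which is [286, 286, 286, 286, 286].

Derivation:
t=0: [443, 330, 157, 214, 82]
t=1: [119, 137, 219, 178, 142]
t=2: [167, 201, 215, 224, 183]
t=3: [232, 242, 266, 256, 240]
t=4: [296, 283, 283, 282, 288]
t=5: [239, 240, 246, 244, 238]
t=6: [298, 296, 296, 294, 297]
t=7: [228, 228, 230, 230, 229]
t=8: [285, 285, 286, 286, 286]
t=9: [243, 243, 242, 242, 242]
t=10: [296, 296, 296, 297, 296]
t=11: [230, 230, 229, 229, 229]
t=12: [286, 286, 286, 286, 286]
t=13: [242, 242, 242, 242, 242]
t=14: [297, 297, 297, 297, 297]
t=15: [229, 229, 229, 229, 229]
t=16: [286, 286, 286, 286, 286]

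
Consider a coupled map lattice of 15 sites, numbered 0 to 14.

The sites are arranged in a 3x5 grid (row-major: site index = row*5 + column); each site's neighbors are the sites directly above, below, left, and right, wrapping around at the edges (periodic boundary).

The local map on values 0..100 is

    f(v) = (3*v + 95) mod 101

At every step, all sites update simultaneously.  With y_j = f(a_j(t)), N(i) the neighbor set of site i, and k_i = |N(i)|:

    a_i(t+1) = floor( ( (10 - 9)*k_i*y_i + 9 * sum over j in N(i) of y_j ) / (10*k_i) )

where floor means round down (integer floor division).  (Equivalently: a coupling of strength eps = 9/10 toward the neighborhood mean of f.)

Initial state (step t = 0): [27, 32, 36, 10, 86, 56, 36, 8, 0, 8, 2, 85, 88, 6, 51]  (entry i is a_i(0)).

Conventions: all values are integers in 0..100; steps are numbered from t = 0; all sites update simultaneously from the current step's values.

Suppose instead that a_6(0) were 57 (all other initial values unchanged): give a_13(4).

Simulating step by step:
t=0: [27, 32, 36, 10, 86, 56, 57, 8, 0, 8, 2, 85, 88, 6, 51]
t=1: [52, 51, 42, 37, 41, 41, 55, 50, 25, 58, 51, 51, 23, 50, 22]
t=2: [32, 43, 37, 33, 42, 51, 39, 51, 42, 42, 43, 52, 40, 48, 44]
t=3: [33, 36, 39, 27, 52, 36, 37, 14, 45, 26, 49, 19, 31, 37, 24]
t=4: [29, 35, 45, 27, 73, 47, 20, 32, 44, 39, 51, 34, 31, 58, 43]

Answer: a_13(4) = 58
Key observation: This trace re-runs the system from the modified initial state.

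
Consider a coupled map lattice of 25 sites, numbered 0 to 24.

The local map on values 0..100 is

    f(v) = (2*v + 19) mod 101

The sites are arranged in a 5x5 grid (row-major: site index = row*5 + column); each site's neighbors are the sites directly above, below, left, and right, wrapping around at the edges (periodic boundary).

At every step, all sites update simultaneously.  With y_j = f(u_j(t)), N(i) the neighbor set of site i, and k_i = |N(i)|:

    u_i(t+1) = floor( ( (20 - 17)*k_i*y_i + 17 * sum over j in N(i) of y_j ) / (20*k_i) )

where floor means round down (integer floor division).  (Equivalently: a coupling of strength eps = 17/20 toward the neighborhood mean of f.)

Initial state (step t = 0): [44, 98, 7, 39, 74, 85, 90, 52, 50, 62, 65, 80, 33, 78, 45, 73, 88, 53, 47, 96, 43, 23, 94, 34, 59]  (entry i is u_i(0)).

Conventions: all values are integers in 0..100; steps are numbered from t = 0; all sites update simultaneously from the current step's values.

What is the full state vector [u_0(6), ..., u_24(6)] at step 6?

Simulating step by step:
t=0: [44, 98, 7, 39, 74, 85, 90, 52, 50, 62, 65, 80, 33, 78, 45, 73, 88, 53, 47, 96, 43, 23, 94, 34, 59]
t=1: [37, 44, 34, 57, 48, 54, 57, 53, 52, 44, 57, 80, 54, 37, 37, 42, 63, 45, 43, 26, 36, 34, 45, 44, 40]
t=2: [43, 64, 27, 32, 50, 38, 33, 39, 36, 33, 47, 40, 47, 44, 56, 50, 43, 18, 38, 52, 73, 44, 41, 31, 53]
t=3: [47, 42, 58, 68, 44, 53, 84, 70, 71, 62, 53, 38, 56, 49, 31, 24, 38, 31, 49, 38, 20, 25, 45, 55, 42]
t=4: [21, 43, 31, 35, 24, 38, 50, 53, 45, 42, 60, 64, 57, 42, 49, 68, 80, 43, 49, 49, 40, 45, 46, 21, 40]
t=5: [65, 36, 39, 59, 63, 39, 38, 33, 26, 39, 50, 42, 20, 15, 14, 57, 35, 29, 20, 41, 62, 41, 34, 54, 66]
t=6: [65, 64, 78, 55, 55, 69, 72, 81, 67, 69, 40, 55, 54, 57, 41, 36, 36, 74, 41, 39, 33, 65, 55, 53, 31]

Answer: [65, 64, 78, 55, 55, 69, 72, 81, 67, 69, 40, 55, 54, 57, 41, 36, 36, 74, 41, 39, 33, 65, 55, 53, 31]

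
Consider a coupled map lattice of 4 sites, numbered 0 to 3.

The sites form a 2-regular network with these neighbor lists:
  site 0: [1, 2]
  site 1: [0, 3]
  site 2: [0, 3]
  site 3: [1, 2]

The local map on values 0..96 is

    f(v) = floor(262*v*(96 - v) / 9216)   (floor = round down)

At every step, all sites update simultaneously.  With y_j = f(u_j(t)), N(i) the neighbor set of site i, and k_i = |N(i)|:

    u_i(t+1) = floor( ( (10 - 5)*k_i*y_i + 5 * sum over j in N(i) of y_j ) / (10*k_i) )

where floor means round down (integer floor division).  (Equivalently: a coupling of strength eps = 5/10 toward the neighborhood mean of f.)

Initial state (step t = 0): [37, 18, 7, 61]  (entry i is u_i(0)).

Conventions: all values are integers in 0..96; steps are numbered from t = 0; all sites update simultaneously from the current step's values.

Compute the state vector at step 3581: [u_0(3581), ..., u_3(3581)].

Answer: [59, 59, 59, 59]
Key observation: The state at step 5, [59, 59, 59, 59], reappears at step 7: the system is in a cycle of period 2 from step 5 on.  Therefore the state at step 3581 equals the state at step 5 + ((3581 - 5) mod 2) = 5, which is [59, 59, 59, 59].

Derivation:
t=0: [37, 18, 7, 61]
t=1: [45, 50, 39, 44]
t=2: [64, 65, 64, 64]
t=3: [57, 57, 58, 57]
t=4: [62, 63, 62, 62]
t=5: [59, 59, 59, 59]
t=6: [62, 62, 62, 62]
t=7: [59, 59, 59, 59]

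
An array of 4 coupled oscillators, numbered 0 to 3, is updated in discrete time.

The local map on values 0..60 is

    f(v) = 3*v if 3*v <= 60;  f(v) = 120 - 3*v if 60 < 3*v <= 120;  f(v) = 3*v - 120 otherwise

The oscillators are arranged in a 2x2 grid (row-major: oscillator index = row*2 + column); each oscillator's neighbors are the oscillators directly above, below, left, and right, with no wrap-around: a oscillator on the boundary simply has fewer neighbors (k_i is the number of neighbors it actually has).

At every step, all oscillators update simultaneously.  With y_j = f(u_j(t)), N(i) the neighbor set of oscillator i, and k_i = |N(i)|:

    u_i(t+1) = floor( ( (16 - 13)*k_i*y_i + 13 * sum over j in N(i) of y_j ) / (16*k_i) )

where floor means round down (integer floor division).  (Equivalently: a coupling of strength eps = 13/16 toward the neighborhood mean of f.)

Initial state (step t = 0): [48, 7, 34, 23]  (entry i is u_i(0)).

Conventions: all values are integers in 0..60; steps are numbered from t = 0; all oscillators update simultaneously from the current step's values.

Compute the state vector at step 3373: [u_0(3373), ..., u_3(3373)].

Answer: [27, 27, 27, 27]
Key observation: The state at step 20, [9, 9, 9, 9], reappears at step 24: the system is in a cycle of period 4 from step 20 on.  Therefore the state at step 3373 equals the state at step 20 + ((3373 - 20) mod 4) = 21, which is [27, 27, 27, 27].

Derivation:
t=0: [48, 7, 34, 23]
t=1: [20, 34, 33, 25]
t=2: [27, 46, 46, 24]
t=3: [21, 38, 38, 23]
t=4: [15, 45, 45, 14]
t=5: [20, 38, 38, 20]
t=6: [16, 49, 49, 16]
t=7: [30, 44, 44, 30]
t=8: [15, 26, 26, 15]
t=9: [42, 44, 44, 42]
t=10: [10, 7, 7, 10]
t=11: [22, 28, 28, 22]
t=12: [39, 50, 50, 39]
t=13: [24, 8, 8, 24]
t=14: [28, 43, 43, 28]
t=15: [14, 30, 30, 14]
t=16: [32, 39, 39, 32]
t=17: [6, 20, 20, 6]
t=18: [52, 25, 25, 52]
t=19: [43, 37, 37, 43]
t=20: [9, 9, 9, 9]
t=21: [27, 27, 27, 27]
t=22: [39, 39, 39, 39]
t=23: [3, 3, 3, 3]
t=24: [9, 9, 9, 9]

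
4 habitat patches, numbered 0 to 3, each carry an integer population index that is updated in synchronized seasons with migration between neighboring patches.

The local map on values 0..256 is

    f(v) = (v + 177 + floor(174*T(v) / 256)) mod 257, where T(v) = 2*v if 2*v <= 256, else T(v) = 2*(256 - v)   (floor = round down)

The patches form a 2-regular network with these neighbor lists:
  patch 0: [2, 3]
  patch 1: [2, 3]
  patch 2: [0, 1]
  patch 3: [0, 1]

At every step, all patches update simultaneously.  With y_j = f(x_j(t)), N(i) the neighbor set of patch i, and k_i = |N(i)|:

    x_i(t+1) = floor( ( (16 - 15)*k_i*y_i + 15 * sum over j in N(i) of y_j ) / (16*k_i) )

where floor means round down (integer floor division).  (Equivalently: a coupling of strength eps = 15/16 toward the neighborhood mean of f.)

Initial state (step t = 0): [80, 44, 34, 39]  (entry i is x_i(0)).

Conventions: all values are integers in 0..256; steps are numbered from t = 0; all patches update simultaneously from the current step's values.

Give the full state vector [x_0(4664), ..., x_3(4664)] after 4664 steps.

Simulating step by step:
t=0: [80, 44, 34, 39]
t=1: [12, 7, 61, 62]
t=2: [73, 72, 190, 190]
t=3: [192, 192, 97, 97]
t=4: [151, 151, 195, 195]
t=5: [198, 198, 212, 212]
t=6: [191, 191, 195, 195]
t=7: [197, 197, 198, 198]
t=8: [196, 196, 196, 196]
t=9: [197, 197, 197, 197]
t=10: [197, 197, 197, 197]

Answer: [197, 197, 197, 197]
Key observation: The state at step 9, [197, 197, 197, 197], reappears at step 10: the system is in a cycle of period 1 from step 9 on.  Therefore the state at step 4664 equals the state at step 9 + ((4664 - 9) mod 1) = 9, which is [197, 197, 197, 197].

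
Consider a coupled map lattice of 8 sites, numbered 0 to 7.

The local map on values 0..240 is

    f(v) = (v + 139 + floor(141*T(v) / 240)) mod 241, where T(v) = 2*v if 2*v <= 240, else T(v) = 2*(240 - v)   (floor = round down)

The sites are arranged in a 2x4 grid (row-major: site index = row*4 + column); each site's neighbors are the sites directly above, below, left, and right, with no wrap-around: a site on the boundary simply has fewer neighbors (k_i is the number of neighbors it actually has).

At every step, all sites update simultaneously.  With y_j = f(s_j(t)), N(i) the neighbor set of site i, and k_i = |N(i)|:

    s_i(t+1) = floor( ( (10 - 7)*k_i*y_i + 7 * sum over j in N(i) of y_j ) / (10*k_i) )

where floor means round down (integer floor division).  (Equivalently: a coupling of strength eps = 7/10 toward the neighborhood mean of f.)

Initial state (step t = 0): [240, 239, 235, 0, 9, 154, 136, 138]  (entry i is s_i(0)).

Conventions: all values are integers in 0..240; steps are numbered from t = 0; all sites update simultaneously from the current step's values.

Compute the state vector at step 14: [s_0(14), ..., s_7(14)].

Simulating step by step:
t=0: [240, 239, 235, 0, 9, 154, 136, 138]
t=1: [145, 141, 142, 144, 149, 151, 150, 149]
t=2: [154, 154, 154, 154, 153, 153, 153, 153]
t=3: [153, 153, 153, 153, 153, 153, 153, 153]
t=4: [153, 153, 153, 153, 153, 153, 153, 153]
t=5: [153, 153, 153, 153, 153, 153, 153, 153]
t=6: [153, 153, 153, 153, 153, 153, 153, 153]
t=7: [153, 153, 153, 153, 153, 153, 153, 153]
t=8: [153, 153, 153, 153, 153, 153, 153, 153]
t=9: [153, 153, 153, 153, 153, 153, 153, 153]
t=10: [153, 153, 153, 153, 153, 153, 153, 153]
t=11: [153, 153, 153, 153, 153, 153, 153, 153]
t=12: [153, 153, 153, 153, 153, 153, 153, 153]
t=13: [153, 153, 153, 153, 153, 153, 153, 153]
t=14: [153, 153, 153, 153, 153, 153, 153, 153]

Answer: [153, 153, 153, 153, 153, 153, 153, 153]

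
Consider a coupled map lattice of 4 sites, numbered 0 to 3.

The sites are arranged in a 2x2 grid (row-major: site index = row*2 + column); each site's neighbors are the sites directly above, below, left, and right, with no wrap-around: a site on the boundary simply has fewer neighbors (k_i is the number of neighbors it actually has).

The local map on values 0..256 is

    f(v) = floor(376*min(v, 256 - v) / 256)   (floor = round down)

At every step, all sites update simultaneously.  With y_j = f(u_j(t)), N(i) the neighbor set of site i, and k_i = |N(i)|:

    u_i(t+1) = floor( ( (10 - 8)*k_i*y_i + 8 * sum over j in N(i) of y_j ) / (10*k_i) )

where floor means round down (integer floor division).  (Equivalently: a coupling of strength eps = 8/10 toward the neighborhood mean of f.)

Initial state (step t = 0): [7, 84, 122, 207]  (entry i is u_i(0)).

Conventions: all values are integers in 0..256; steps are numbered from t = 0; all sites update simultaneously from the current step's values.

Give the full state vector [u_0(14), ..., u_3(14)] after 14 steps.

Answer: [178, 175, 175, 178]

Derivation:
t=0: [7, 84, 122, 207]
t=1: [122, 57, 68, 135]
t=2: [108, 159, 162, 108]
t=3: [143, 154, 154, 143]
t=4: [152, 161, 161, 152]
t=5: [141, 149, 149, 141]
t=6: [159, 165, 165, 159]
t=7: [134, 140, 140, 134]
t=8: [171, 177, 177, 171]
t=9: [117, 122, 122, 117]
t=10: [177, 172, 172, 177]
t=11: [121, 117, 117, 121]
t=12: [172, 175, 175, 172]
t=13: [119, 122, 122, 119]
t=14: [178, 175, 175, 178]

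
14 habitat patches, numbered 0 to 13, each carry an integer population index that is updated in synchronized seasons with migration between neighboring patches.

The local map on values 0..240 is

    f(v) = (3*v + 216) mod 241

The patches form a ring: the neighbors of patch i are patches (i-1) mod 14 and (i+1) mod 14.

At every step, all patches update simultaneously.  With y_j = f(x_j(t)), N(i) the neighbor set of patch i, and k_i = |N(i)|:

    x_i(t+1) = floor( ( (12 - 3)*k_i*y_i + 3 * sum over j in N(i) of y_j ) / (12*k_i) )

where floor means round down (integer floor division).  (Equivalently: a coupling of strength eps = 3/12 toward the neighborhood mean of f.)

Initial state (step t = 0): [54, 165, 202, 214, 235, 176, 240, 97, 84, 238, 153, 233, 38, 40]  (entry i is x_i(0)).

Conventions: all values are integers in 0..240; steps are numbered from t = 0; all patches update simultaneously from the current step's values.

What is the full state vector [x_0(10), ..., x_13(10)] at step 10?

Answer: [72, 124, 119, 80, 101, 117, 54, 60, 161, 193, 120, 85, 43, 54]

Derivation:
t=0: [54, 165, 202, 214, 235, 176, 240, 97, 84, 238, 153, 233, 38, 40]
t=1: [143, 201, 119, 138, 168, 67, 165, 73, 199, 207, 194, 179, 102, 99]
t=2: [138, 103, 98, 152, 219, 190, 218, 185, 106, 106, 74, 36, 37, 48]
t=3: [131, 54, 50, 164, 144, 84, 124, 60, 51, 70, 164, 97, 89, 118]
t=4: [123, 134, 139, 205, 181, 204, 127, 145, 138, 183, 195, 47, 14, 82]
t=5: [121, 133, 143, 104, 53, 97, 120, 159, 137, 59, 78, 98, 54, 180]
t=6: [93, 132, 144, 71, 109, 47, 100, 188, 154, 158, 179, 64, 110, 54]
t=7: [43, 119, 164, 169, 83, 98, 47, 71, 180, 184, 69, 137, 86, 112]
t=8: [98, 109, 180, 56, 171, 63, 114, 159, 53, 60, 160, 160, 201, 94]
t=9: [30, 53, 50, 112, 42, 133, 103, 184, 146, 159, 206, 199, 100, 27]
t=10: [72, 124, 119, 80, 101, 117, 54, 60, 161, 193, 120, 85, 43, 54]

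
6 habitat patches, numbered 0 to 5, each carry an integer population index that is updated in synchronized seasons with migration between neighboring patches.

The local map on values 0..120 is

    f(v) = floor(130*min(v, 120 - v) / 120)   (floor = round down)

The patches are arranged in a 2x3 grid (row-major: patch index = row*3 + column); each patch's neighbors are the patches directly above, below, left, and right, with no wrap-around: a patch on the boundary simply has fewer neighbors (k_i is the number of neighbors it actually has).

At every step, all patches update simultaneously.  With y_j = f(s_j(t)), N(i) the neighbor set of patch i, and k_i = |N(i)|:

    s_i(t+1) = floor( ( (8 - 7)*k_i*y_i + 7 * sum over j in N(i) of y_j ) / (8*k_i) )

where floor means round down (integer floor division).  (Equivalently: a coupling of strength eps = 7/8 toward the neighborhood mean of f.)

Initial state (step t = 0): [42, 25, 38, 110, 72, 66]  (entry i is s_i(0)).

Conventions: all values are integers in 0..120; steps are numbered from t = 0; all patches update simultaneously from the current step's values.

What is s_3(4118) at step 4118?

Answer: s_3(4118) = 62
Key observation: The state at step 10, [62, 62, 62, 62, 62, 62], reappears at step 11: the system is in a cycle of period 1 from step 10 on.  Therefore the state at step 4118 equals the state at step 10 + ((4118 - 10) mod 1) = 10, which is [62, 62, 62, 62, 62, 62].

Derivation:
t=0: [42, 25, 38, 110, 72, 66]
t=1: [21, 43, 42, 43, 34, 47]
t=2: [43, 35, 47, 31, 45, 41]
t=3: [36, 46, 41, 45, 39, 48]
t=4: [47, 42, 49, 41, 48, 44]
t=5: [45, 50, 46, 50, 46, 51]
t=6: [53, 49, 53, 49, 53, 49]
t=7: [53, 56, 53, 56, 53, 56]
t=8: [59, 57, 59, 57, 59, 57]
t=9: [61, 62, 61, 62, 61, 62]
t=10: [62, 62, 62, 62, 62, 62]
t=11: [62, 62, 62, 62, 62, 62]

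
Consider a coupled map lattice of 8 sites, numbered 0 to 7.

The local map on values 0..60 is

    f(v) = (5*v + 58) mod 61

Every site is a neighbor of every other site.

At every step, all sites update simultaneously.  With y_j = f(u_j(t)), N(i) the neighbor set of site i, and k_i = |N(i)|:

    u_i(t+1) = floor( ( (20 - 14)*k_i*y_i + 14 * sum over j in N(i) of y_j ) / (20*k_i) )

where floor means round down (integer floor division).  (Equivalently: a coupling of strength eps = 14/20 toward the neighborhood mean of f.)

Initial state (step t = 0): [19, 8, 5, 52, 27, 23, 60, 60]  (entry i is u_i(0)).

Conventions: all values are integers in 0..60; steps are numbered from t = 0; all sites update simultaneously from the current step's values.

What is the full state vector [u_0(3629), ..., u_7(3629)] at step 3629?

Simulating step by step:
t=0: [19, 8, 5, 52, 27, 23, 60, 60]
t=1: [33, 34, 31, 29, 29, 37, 37, 37]
t=2: [41, 42, 39, 37, 37, 45, 45, 45]
t=3: [32, 33, 30, 40, 40, 36, 36, 36]
t=4: [36, 37, 34, 32, 32, 40, 40, 40]
t=5: [38, 39, 36, 34, 34, 30, 30, 30]
t=6: [24, 25, 34, 32, 32, 28, 28, 28]
t=7: [32, 21, 30, 28, 28, 24, 24, 24]
t=8: [36, 38, 34, 32, 32, 41, 41, 41]
t=9: [34, 23, 32, 30, 30, 26, 26, 26]
t=10: [28, 29, 26, 24, 24, 20, 20, 20]
t=11: [29, 30, 27, 37, 37, 33, 33, 33]
t=12: [33, 34, 31, 41, 41, 37, 37, 37]
t=13: [41, 42, 39, 37, 37, 45, 45, 45]

Answer: [28, 29, 26, 24, 24, 20, 20, 20]
Key observation: The state at step 2, [41, 42, 39, 37, 37, 45, 45, 45], reappears at step 13: the system is in a cycle of period 11 from step 2 on.  Therefore the state at step 3629 equals the state at step 2 + ((3629 - 2) mod 11) = 10, which is [28, 29, 26, 24, 24, 20, 20, 20].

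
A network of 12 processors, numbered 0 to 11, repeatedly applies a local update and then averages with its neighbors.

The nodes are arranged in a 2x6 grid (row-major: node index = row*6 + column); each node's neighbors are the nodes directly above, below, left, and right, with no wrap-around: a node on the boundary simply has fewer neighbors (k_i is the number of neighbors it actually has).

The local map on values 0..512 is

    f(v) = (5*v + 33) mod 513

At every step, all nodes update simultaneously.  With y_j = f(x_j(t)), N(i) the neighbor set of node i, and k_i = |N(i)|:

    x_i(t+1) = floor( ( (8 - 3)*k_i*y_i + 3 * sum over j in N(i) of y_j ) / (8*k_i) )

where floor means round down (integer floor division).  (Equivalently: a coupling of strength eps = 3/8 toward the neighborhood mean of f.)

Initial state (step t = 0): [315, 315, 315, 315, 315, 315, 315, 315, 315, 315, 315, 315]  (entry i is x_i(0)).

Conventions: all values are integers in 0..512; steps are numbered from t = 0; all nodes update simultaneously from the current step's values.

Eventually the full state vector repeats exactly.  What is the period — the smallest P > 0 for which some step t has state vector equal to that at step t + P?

Answer: 18
Key observation: The state at step 0, [315, 315, 315, 315, 315, 315, 315, 315, 315, 315, 315, 315], reappears at step 18 — and no state repeats earlier — so the cycle the system enters has period 18.

Derivation:
t=0: [315, 315, 315, 315, 315, 315, 315, 315, 315, 315, 315, 315]
t=1: [69, 69, 69, 69, 69, 69, 69, 69, 69, 69, 69, 69]
t=2: [378, 378, 378, 378, 378, 378, 378, 378, 378, 378, 378, 378]
t=3: [384, 384, 384, 384, 384, 384, 384, 384, 384, 384, 384, 384]
t=4: [414, 414, 414, 414, 414, 414, 414, 414, 414, 414, 414, 414]
t=5: [51, 51, 51, 51, 51, 51, 51, 51, 51, 51, 51, 51]
t=6: [288, 288, 288, 288, 288, 288, 288, 288, 288, 288, 288, 288]
t=7: [447, 447, 447, 447, 447, 447, 447, 447, 447, 447, 447, 447]
t=8: [216, 216, 216, 216, 216, 216, 216, 216, 216, 216, 216, 216]
t=9: [87, 87, 87, 87, 87, 87, 87, 87, 87, 87, 87, 87]
t=10: [468, 468, 468, 468, 468, 468, 468, 468, 468, 468, 468, 468]
t=11: [321, 321, 321, 321, 321, 321, 321, 321, 321, 321, 321, 321]
t=12: [99, 99, 99, 99, 99, 99, 99, 99, 99, 99, 99, 99]
t=13: [15, 15, 15, 15, 15, 15, 15, 15, 15, 15, 15, 15]
t=14: [108, 108, 108, 108, 108, 108, 108, 108, 108, 108, 108, 108]
t=15: [60, 60, 60, 60, 60, 60, 60, 60, 60, 60, 60, 60]
t=16: [333, 333, 333, 333, 333, 333, 333, 333, 333, 333, 333, 333]
t=17: [159, 159, 159, 159, 159, 159, 159, 159, 159, 159, 159, 159]
t=18: [315, 315, 315, 315, 315, 315, 315, 315, 315, 315, 315, 315]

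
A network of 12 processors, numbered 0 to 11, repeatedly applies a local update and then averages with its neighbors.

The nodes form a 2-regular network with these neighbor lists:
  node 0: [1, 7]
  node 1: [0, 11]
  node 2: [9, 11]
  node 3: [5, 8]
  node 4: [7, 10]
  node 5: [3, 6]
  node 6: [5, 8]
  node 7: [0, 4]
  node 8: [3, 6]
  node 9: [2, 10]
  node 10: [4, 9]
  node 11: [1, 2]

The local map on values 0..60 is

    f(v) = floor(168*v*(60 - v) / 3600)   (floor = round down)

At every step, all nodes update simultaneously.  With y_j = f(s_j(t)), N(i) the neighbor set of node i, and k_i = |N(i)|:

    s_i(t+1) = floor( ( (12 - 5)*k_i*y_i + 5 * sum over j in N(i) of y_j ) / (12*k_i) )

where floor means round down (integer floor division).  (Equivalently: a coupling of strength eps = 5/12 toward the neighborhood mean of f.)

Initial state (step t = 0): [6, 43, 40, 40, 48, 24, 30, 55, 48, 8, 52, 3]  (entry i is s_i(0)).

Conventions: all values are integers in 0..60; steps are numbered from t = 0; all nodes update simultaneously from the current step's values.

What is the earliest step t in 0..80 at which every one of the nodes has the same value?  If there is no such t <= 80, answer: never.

Answer: never
Key observation: The state at step 5 reappears at step 7 — the system is in a cycle of period 2 from step 5 on.  No step 0..7 is synchronized, and the cycle repeats forever, so no step up to 80 (or ever) has all nodes equal.

Derivation:
t=0: [6, 43, 40, 40, 48, 24, 30, 55, 48, 8, 52, 3]  (not all equal)
t=1: [18, 24, 27, 35, 21, 39, 38, 15, 31, 22, 20, 18]  (not all equal)
t=2: [35, 37, 39, 39, 36, 38, 39, 33, 40, 39, 37, 37]  (not all equal)
t=3: [40, 39, 38, 38, 40, 38, 38, 40, 37, 38, 39, 38]  (not all equal)
t=4: [37, 38, 39, 39, 37, 39, 39, 37, 39, 38, 38, 38]  (not all equal)
t=5: [39, 39, 38, 38, 39, 38, 38, 39, 38, 38, 39, 38]  (not all equal)
t=6: [38, 38, 39, 39, 38, 39, 39, 38, 39, 38, 38, 38]  (not all equal)
t=7: [39, 39, 38, 38, 39, 38, 38, 39, 38, 38, 39, 38]  (not all equal)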